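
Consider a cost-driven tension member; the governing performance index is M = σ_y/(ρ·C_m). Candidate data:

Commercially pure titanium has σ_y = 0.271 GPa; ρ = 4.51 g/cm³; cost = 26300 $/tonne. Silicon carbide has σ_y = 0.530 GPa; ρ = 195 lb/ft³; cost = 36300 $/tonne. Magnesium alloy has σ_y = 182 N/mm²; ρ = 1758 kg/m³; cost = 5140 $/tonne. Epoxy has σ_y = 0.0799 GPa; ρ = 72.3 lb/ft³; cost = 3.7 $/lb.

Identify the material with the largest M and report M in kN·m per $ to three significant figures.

After converting to SI:
  commercially pure titanium: σ_y = 271.0 MPa, ρ = 4510 kg/m³, cost = 26.30 $/kg
  silicon carbide: σ_y = 530.0 MPa, ρ = 3124 kg/m³, cost = 36.30 $/kg
  magnesium alloy: σ_y = 182.0 MPa, ρ = 1758 kg/m³, cost = 5.140 $/kg
  epoxy: σ_y = 79.90 MPa, ρ = 1158 kg/m³, cost = 8.157 $/kg
  magnesium alloy: M = 20.1 kN·m per $
  epoxy: M = 8.46 kN·m per $
  silicon carbide: M = 4.67 kN·m per $
  commercially pure titanium: M = 2.28 kN·m per $
Magnesium alloy ranks first.

magnesium alloy, M = 20.1 kN·m per $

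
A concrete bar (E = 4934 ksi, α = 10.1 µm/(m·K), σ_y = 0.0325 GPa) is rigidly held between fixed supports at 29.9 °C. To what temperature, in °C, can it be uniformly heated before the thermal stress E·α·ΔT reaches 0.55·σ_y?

E = 4934 ksi = 34.02 GPa.
σ_y = 0.0325 GPa = 32.50 MPa.
E·α·ΔT = 17.88 MPa ⇒ ΔT = 17.88 / (34.02×10³ × 10.1×10⁻⁶) = 52.02 K.
T = 29.9 + 52.02 = 81.92 °C.

81.9 °C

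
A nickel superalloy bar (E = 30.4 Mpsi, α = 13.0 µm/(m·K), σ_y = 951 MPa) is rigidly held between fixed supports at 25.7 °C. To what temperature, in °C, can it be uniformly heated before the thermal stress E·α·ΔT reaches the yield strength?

E = 30.4 Mpsi = 209.6 GPa.
E·α·ΔT = 951.0 MPa ⇒ ΔT = 951.0 / (209.6×10³ × 13.0×10⁻⁶) = 349.0 K.
T = 25.7 + 349.0 = 374.7 °C.

375 °C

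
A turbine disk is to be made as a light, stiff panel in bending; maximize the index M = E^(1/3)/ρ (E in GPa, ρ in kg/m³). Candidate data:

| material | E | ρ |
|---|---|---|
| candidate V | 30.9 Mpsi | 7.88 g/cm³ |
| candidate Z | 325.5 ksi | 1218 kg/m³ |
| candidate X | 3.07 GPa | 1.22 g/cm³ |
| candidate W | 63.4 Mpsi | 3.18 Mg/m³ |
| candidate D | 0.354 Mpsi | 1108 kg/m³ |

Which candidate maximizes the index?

candidate W

After converting to SI:
  candidate V: E = 213.0 GPa, ρ = 7880 kg/m³
  candidate Z: E = 2.244 GPa, ρ = 1218 kg/m³
  candidate X: E = 3.070 GPa, ρ = 1220 kg/m³
  candidate W: E = 437.1 GPa, ρ = 3180 kg/m³
  candidate D: E = 2.441 GPa, ρ = 1108 kg/m³
  candidate W: M = 2.39×10⁻³
  candidate D: M = 1.22×10⁻³
  candidate X: M = 1.19×10⁻³
  candidate Z: M = 1.07×10⁻³
  candidate V: M = 0.758×10⁻³
Candidate W has the largest M.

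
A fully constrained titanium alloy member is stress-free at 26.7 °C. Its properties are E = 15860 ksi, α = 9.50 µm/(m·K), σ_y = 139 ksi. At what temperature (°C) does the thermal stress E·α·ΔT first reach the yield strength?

E = 15860 ksi = 109.4 GPa.
σ_y = 139 ksi = 958.4 MPa.
E·α·ΔT = 958.4 MPa ⇒ ΔT = 958.4 / (109.4×10³ × 9.50×10⁻⁶) = 922.5 K.
T = 26.7 + 922.5 = 949.2 °C.

949 °C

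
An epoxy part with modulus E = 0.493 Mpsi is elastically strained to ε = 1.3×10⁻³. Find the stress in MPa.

4.42 MPa

E = 0.493 Mpsi = 3.399 GPa.
σ = E·ε = 3399 MPa × 1.3×10⁻³ = 4.42 MPa.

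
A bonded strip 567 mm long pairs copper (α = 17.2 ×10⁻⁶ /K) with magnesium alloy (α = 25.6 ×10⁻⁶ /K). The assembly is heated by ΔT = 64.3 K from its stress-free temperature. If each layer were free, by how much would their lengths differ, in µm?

Δα = |17.2 − 25.6|×10⁻⁶/K = 8.40×10⁻⁶/K.
ΔL_mismatch = Δα·L·ΔT = 8.40×10⁻⁶ × 567.0 mm × 64.3 K = 306 µm.

306 µm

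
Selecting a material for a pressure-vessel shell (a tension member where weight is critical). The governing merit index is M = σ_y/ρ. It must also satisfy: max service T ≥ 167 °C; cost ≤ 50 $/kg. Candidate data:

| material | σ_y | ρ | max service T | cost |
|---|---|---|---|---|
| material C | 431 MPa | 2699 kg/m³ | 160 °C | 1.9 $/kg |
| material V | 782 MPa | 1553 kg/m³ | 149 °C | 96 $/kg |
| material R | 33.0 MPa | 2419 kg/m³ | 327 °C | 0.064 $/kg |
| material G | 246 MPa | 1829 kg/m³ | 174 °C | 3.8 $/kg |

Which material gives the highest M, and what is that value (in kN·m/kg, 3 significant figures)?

material G, M = 134 kN·m/kg

Screen on constraints: max service T ≥ 167 °C; cost ≤ 50 $/kg. Survivors: material R, material G.
Evaluate M for each candidate:
  material G: M = 134 kN·m/kg
  material R: M = 13.6 kN·m/kg
Material G ranks first.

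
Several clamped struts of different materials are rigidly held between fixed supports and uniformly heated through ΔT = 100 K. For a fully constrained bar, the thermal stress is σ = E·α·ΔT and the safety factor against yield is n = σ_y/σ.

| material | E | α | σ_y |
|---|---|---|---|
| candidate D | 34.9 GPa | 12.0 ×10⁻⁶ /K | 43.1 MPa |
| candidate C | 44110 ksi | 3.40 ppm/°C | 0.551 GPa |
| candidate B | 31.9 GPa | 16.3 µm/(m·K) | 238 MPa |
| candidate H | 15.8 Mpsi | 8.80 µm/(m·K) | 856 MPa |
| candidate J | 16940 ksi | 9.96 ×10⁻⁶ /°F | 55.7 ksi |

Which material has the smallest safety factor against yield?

candidate D

With everything in SI (GPa, ×10⁻⁶/K, MPa):
  candidate D: E = 34.90, α = 12.0, σ_y = 43.10 → σ = 41.9 MPa, n = 1.03
  candidate C: E = 304.1, α = 3.40, σ_y = 551.0 → σ = 103 MPa, n = 5.33
  candidate B: E = 31.90, α = 16.3, σ_y = 238.0 → σ = 52.0 MPa, n = 4.58
  candidate H: E = 108.9, α = 8.80, σ_y = 856.0 → σ = 95.9 MPa, n = 8.93
  candidate J: E = 116.8, α = 17.9, σ_y = 384.0 → σ = 209 MPa, n = 1.83
The minimum is candidate D at n = 1.03.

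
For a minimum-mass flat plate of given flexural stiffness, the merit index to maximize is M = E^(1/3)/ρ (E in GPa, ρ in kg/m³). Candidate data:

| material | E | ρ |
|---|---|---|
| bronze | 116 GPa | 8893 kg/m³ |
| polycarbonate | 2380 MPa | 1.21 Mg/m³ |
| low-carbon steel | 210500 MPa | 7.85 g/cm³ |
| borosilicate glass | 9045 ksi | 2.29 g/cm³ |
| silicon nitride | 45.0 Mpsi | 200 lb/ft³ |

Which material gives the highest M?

silicon nitride

After converting to SI:
  bronze: E = 116.0 GPa, ρ = 8893 kg/m³
  polycarbonate: E = 2.380 GPa, ρ = 1210 kg/m³
  low-carbon steel: E = 210.5 GPa, ρ = 7850 kg/m³
  borosilicate glass: E = 62.36 GPa, ρ = 2290 kg/m³
  silicon nitride: E = 310.3 GPa, ρ = 3204 kg/m³
  silicon nitride: M = 2.11×10⁻³
  borosilicate glass: M = 1.73×10⁻³
  polycarbonate: M = 1.10×10⁻³
  low-carbon steel: M = 0.758×10⁻³
  bronze: M = 0.548×10⁻³
Silicon nitride has the largest M.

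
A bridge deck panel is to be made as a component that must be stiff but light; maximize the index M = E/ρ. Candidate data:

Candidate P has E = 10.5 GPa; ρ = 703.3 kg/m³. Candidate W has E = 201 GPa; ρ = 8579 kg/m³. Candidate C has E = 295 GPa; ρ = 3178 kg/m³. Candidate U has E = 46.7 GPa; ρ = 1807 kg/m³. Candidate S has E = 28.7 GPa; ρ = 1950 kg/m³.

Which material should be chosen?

candidate C

Evaluate M for each candidate:
  candidate C: M = 92.8 MN·m/kg
  candidate U: M = 25.8 MN·m/kg
  candidate W: M = 23.4 MN·m/kg
  candidate P: M = 14.9 MN·m/kg
  candidate S: M = 14.7 MN·m/kg
The maximum is for candidate C.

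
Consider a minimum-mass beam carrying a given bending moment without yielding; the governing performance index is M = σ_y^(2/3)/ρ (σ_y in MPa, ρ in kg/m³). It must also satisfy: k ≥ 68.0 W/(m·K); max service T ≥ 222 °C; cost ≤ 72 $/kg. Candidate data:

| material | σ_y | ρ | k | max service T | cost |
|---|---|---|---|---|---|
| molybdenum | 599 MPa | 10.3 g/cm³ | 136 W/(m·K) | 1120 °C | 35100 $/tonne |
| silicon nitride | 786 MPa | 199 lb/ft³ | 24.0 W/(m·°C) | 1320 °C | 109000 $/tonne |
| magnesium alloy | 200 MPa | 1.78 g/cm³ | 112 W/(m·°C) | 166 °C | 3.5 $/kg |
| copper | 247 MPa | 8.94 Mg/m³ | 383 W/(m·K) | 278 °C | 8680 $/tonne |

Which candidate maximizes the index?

Screen on constraints: k ≥ 68.0 W/(m·K); max service T ≥ 222 °C; cost ≤ 72 $/kg. Survivors: molybdenum, copper.
Putting every candidate on a common basis:
  molybdenum: σ_y = 599.0 MPa, ρ = 10300 kg/m³
  copper: σ_y = 247.0 MPa, ρ = 8940 kg/m³
  molybdenum: M = 6.90×10⁻³
  copper: M = 4.40×10⁻³
Molybdenum has the largest M.

molybdenum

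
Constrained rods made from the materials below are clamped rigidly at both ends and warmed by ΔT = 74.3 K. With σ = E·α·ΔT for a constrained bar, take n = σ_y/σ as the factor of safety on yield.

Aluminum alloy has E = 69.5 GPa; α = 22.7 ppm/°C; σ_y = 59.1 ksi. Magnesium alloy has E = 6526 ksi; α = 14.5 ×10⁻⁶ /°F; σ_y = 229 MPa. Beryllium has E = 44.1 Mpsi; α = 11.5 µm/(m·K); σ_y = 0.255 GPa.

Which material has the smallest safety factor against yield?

With everything in SI (GPa, ×10⁻⁶/K, MPa):
  aluminum alloy: E = 69.50, α = 22.7, σ_y = 407.5 → σ = 117 MPa, n = 3.48
  magnesium alloy: E = 45.00, α = 26.1, σ_y = 229.0 → σ = 87.3 MPa, n = 2.62
  beryllium: E = 304.1, α = 11.5, σ_y = 255.0 → σ = 260 MPa, n = 0.982
The minimum is beryllium at n = 0.982.

beryllium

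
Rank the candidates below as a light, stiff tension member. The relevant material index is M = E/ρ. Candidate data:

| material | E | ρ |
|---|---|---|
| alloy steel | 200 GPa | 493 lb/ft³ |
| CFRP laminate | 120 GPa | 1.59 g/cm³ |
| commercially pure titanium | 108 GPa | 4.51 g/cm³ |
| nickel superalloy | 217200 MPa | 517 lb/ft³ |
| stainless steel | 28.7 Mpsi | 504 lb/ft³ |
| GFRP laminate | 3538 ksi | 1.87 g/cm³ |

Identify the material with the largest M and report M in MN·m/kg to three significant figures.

CFRP laminate, M = 75.5 MN·m/kg

Convert each candidate to consistent units, then evaluate M:
  alloy steel: E = 200.0 GPa, ρ = 7897 kg/m³
  CFRP laminate: E = 120.0 GPa, ρ = 1590 kg/m³
  commercially pure titanium: E = 108.0 GPa, ρ = 4510 kg/m³
  nickel superalloy: E = 217.2 GPa, ρ = 8282 kg/m³
  stainless steel: E = 197.9 GPa, ρ = 8073 kg/m³
  GFRP laminate: E = 24.39 GPa, ρ = 1870 kg/m³
  CFRP laminate: M = 75.5 MN·m/kg
  nickel superalloy: M = 26.2 MN·m/kg
  alloy steel: M = 25.3 MN·m/kg
  stainless steel: M = 24.5 MN·m/kg
  commercially pure titanium: M = 23.9 MN·m/kg
  GFRP laminate: M = 13.0 MN·m/kg
CFRP laminate ranks first.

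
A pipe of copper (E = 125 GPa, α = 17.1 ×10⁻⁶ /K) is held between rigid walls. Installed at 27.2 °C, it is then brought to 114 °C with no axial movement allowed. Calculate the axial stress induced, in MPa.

ΔT = 86.80 K. Constrained thermal stress σ = E·α·ΔT = 125.0×10³ MPa × 17.1×10⁻⁶ × 86.80 = 186 MPa (compressive).

186 MPa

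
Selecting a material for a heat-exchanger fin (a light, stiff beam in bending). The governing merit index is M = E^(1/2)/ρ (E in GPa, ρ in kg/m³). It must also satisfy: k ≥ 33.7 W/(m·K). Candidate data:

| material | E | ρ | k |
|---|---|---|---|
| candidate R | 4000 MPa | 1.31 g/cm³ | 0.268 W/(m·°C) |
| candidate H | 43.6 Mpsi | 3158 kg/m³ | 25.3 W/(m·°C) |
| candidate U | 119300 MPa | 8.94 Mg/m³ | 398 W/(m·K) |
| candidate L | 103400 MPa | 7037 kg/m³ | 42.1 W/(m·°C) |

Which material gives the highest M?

candidate L

Screen on constraints: k ≥ 33.7 W/(m·K). Survivors: candidate U, candidate L.
In SI units:
  candidate U: E = 119.3 GPa, ρ = 8940 kg/m³
  candidate L: E = 103.4 GPa, ρ = 7037 kg/m³
  candidate L: M = 1.45×10⁻³
  candidate U: M = 1.22×10⁻³
Highest index: candidate L.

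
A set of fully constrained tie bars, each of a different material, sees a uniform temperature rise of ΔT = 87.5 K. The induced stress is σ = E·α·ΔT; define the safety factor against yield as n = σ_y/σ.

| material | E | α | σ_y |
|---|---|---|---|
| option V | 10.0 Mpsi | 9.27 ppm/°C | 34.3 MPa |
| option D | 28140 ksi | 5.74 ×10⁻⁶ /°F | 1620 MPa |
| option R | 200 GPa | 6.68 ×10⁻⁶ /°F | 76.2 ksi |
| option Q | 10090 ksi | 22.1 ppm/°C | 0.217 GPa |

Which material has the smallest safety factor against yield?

With everything in SI (GPa, ×10⁻⁶/K, MPa):
  option V: E = 68.95, α = 9.27, σ_y = 34.30 → σ = 55.9 MPa, n = 0.613
  option D: E = 194.0, α = 10.3, σ_y = 1620 → σ = 175 MPa, n = 9.24
  option R: E = 200.0, α = 12.0, σ_y = 525.4 → σ = 210 MPa, n = 2.50
  option Q: E = 69.57, α = 22.1, σ_y = 217.0 → σ = 135 MPa, n = 1.61
Option V has the lowest safety factor, n = 0.613.

option V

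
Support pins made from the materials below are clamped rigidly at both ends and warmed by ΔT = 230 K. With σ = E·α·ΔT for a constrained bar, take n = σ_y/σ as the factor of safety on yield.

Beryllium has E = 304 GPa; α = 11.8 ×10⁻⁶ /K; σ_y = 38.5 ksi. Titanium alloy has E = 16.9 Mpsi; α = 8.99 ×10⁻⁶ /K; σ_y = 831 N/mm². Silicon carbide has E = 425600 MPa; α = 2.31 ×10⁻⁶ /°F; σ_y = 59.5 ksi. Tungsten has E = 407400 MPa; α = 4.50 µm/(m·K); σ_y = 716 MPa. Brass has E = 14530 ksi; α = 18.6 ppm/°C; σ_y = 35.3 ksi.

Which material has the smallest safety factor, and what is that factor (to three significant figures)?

With everything in SI (GPa, ×10⁻⁶/K, MPa):
  beryllium: E = 304.0, α = 11.8, σ_y = 265.4 → σ = 825 MPa, n = 0.322
  titanium alloy: E = 116.5, α = 8.99, σ_y = 831.0 → σ = 241 MPa, n = 3.45
  silicon carbide: E = 425.6, α = 4.16, σ_y = 410.2 → σ = 407 MPa, n = 1.01
  tungsten: E = 407.4, α = 4.50, σ_y = 716.0 → σ = 422 MPa, n = 1.70
  brass: E = 100.2, α = 18.6, σ_y = 243.4 → σ = 429 MPa, n = 0.568
The minimum is beryllium at n = 0.322.

beryllium, n = 0.322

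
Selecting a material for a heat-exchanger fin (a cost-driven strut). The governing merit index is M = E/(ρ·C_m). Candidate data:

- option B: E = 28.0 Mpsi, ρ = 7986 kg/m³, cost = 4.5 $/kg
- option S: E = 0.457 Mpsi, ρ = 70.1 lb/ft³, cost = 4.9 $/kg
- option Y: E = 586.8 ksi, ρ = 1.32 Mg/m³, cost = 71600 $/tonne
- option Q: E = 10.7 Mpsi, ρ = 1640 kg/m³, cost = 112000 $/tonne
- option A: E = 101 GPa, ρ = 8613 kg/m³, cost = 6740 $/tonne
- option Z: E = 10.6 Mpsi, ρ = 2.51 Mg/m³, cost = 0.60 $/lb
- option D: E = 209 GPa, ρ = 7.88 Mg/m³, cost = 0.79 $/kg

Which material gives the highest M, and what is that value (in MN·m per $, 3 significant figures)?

option D, M = 33.6 MN·m per $

Convert each candidate to consistent units, then evaluate M:
  option B: E = 193.1 GPa, ρ = 7986 kg/m³, cost = 4.500 $/kg
  option S: E = 3.151 GPa, ρ = 1123 kg/m³, cost = 4.900 $/kg
  option Y: E = 4.046 GPa, ρ = 1320 kg/m³, cost = 71.60 $/kg
  option Q: E = 73.77 GPa, ρ = 1640 kg/m³, cost = 112.0 $/kg
  option A: E = 101.0 GPa, ρ = 8613 kg/m³, cost = 6.740 $/kg
  option Z: E = 73.08 GPa, ρ = 2510 kg/m³, cost = 1.323 $/kg
  option D: E = 209.0 GPa, ρ = 7880 kg/m³, cost = 0.7900 $/kg
  option D: M = 33.6 MN·m per $
  option Z: M = 22.0 MN·m per $
  option B: M = 5.37 MN·m per $
  option A: M = 1.74 MN·m per $
  option S: M = 0.573 MN·m per $
  option Q: M = 0.402 MN·m per $
  option Y: M = 0.0428 MN·m per $
Option D ranks first.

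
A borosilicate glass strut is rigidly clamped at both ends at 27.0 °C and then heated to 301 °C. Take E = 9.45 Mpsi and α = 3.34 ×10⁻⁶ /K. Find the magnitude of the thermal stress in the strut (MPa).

E = 9.45 Mpsi = 65.16 GPa.
ΔT = 274.0 K. Constrained thermal stress σ = E·α·ΔT = 65.16×10³ MPa × 3.34×10⁻⁶ × 274.0 = 59.6 MPa (compressive).

59.6 MPa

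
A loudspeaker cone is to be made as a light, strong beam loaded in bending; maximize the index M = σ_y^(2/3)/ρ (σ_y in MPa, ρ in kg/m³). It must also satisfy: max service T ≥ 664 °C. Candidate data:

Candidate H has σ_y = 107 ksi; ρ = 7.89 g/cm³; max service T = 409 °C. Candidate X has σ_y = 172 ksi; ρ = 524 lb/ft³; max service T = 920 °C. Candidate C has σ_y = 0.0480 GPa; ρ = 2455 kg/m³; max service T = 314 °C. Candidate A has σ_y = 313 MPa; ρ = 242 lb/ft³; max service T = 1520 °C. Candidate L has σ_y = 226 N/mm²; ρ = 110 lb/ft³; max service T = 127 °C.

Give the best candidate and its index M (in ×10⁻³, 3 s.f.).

candidate X, M = 13.3×10⁻³

Screen on constraints: max service T ≥ 664 °C. Survivors: candidate X, candidate A.
In SI units:
  candidate X: σ_y = 1186 MPa, ρ = 8394 kg/m³
  candidate A: σ_y = 313.0 MPa, ρ = 3876 kg/m³
  candidate X: M = 13.3×10⁻³
  candidate A: M = 11.9×10⁻³
Highest index: candidate X.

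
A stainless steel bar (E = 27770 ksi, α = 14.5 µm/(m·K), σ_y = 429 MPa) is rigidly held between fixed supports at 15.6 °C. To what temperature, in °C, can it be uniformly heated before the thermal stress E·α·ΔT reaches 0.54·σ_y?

E = 27770 ksi = 191.5 GPa.
E·α·ΔT = 231.7 MPa ⇒ ΔT = 231.7 / (191.5×10³ × 14.5×10⁻⁶) = 83.44 K.
T = 15.6 + 83.44 = 99.04 °C.

99.0 °C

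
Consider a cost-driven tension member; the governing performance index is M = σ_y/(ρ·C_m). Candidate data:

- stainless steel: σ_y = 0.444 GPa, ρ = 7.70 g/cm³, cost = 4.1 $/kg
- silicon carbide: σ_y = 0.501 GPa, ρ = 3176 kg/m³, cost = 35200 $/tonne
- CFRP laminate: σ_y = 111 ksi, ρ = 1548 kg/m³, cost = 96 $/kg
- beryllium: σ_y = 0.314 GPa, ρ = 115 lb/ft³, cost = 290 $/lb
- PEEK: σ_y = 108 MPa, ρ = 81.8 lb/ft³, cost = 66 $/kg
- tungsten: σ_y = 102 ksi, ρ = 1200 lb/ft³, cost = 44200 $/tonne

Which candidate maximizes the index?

After converting to SI:
  stainless steel: σ_y = 444.0 MPa, ρ = 7700 kg/m³, cost = 4.100 $/kg
  silicon carbide: σ_y = 501.0 MPa, ρ = 3176 kg/m³, cost = 35.20 $/kg
  CFRP laminate: σ_y = 765.3 MPa, ρ = 1548 kg/m³, cost = 96.00 $/kg
  beryllium: σ_y = 314.0 MPa, ρ = 1842 kg/m³, cost = 639.3 $/kg
  PEEK: σ_y = 108.0 MPa, ρ = 1310 kg/m³, cost = 66.00 $/kg
  tungsten: σ_y = 703.3 MPa, ρ = 19220 kg/m³, cost = 44.20 $/kg
  stainless steel: M = 14.1 kN·m per $
  CFRP laminate: M = 5.15 kN·m per $
  silicon carbide: M = 4.48 kN·m per $
  PEEK: M = 1.25 kN·m per $
  tungsten: M = 0.828 kN·m per $
  beryllium: M = 0.267 kN·m per $
Stainless steel ranks first.

stainless steel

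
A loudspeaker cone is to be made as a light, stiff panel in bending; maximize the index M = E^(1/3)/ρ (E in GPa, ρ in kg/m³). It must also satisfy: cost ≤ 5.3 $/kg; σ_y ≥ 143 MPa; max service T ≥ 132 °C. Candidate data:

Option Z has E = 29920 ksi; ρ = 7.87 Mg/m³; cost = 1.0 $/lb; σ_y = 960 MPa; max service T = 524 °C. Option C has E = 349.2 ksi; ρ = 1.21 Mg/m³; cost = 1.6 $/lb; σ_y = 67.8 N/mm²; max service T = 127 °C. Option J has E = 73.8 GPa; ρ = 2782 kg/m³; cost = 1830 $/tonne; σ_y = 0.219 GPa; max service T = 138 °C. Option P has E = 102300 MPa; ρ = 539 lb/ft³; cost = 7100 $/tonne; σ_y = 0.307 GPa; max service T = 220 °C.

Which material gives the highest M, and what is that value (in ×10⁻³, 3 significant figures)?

Screen on constraints: cost ≤ 5.3 $/kg; σ_y ≥ 143 MPa; max service T ≥ 132 °C. Survivors: option Z, option J.
Convert each candidate to consistent units, then evaluate M:
  option Z: E = 206.3 GPa, ρ = 7870 kg/m³
  option J: E = 73.80 GPa, ρ = 2782 kg/m³
  option J: M = 1.51×10⁻³
  option Z: M = 0.751×10⁻³
Highest index: option J.

option J, M = 1.51×10⁻³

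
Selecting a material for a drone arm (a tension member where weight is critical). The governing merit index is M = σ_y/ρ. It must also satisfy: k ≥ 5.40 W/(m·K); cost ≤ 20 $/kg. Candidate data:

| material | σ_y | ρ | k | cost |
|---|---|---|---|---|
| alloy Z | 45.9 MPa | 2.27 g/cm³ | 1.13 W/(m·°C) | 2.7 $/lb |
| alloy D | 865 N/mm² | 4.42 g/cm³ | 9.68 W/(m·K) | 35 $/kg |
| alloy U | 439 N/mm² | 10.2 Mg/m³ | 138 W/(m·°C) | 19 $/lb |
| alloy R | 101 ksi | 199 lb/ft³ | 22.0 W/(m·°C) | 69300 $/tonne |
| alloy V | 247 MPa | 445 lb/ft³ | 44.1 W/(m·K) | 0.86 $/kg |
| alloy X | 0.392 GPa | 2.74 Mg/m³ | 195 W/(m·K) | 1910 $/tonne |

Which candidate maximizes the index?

alloy X

Screen on constraints: k ≥ 5.40 W/(m·K); cost ≤ 20 $/kg. Survivors: alloy V, alloy X.
In SI units:
  alloy V: σ_y = 247.0 MPa, ρ = 7128 kg/m³
  alloy X: σ_y = 392.0 MPa, ρ = 2740 kg/m³
  alloy X: M = 143 kN·m/kg
  alloy V: M = 34.7 kN·m/kg
The maximum is for alloy X.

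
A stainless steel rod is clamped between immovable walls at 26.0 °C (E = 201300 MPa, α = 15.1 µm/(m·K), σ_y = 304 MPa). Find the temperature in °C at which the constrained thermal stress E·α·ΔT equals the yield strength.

E = 201300 MPa = 201.3 GPa.
E·α·ΔT = 304.0 MPa ⇒ ΔT = 304.0 / (201.3×10³ × 15.1×10⁻⁶) = 100.0 K.
T = 26.0 + 100.0 = 126.0 °C.

126 °C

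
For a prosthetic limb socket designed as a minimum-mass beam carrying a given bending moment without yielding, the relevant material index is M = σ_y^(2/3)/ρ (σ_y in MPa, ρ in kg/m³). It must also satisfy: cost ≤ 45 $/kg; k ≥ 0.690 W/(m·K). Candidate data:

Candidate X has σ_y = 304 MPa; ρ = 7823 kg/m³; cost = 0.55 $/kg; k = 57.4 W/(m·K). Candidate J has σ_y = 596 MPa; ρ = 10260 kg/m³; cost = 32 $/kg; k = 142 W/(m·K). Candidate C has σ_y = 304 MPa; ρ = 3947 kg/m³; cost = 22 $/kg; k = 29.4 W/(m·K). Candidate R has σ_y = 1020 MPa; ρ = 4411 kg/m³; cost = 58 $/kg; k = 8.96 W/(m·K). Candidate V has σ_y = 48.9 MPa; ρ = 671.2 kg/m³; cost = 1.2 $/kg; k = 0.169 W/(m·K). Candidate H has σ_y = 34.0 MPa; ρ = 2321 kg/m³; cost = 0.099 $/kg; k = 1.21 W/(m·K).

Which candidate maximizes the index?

candidate C

Screen on constraints: cost ≤ 45 $/kg; k ≥ 0.690 W/(m·K). Survivors: candidate X, candidate J, candidate C, candidate H.
Computing M directly (units already consistent):
  candidate C: M = 11.5×10⁻³
  candidate J: M = 6.90×10⁻³
  candidate X: M = 5.78×10⁻³
  candidate H: M = 4.52×10⁻³
The maximum is for candidate C.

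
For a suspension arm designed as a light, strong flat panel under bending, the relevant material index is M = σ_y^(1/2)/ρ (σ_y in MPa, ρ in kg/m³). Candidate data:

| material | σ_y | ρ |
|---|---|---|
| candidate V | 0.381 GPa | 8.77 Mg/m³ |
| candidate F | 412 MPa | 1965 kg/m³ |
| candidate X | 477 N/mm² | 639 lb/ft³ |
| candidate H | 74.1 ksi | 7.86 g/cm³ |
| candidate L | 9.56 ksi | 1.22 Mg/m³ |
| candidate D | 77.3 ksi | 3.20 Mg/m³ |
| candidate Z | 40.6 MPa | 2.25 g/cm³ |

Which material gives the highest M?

After converting to SI:
  candidate V: σ_y = 381.0 MPa, ρ = 8770 kg/m³
  candidate F: σ_y = 412.0 MPa, ρ = 1965 kg/m³
  candidate X: σ_y = 477.0 MPa, ρ = 10240 kg/m³
  candidate H: σ_y = 510.9 MPa, ρ = 7860 kg/m³
  candidate L: σ_y = 65.91 MPa, ρ = 1220 kg/m³
  candidate D: σ_y = 533.0 MPa, ρ = 3200 kg/m³
  candidate Z: σ_y = 40.60 MPa, ρ = 2250 kg/m³
  candidate F: M = 10.3×10⁻³
  candidate D: M = 7.21×10⁻³
  candidate L: M = 6.65×10⁻³
  candidate H: M = 2.88×10⁻³
  candidate Z: M = 2.83×10⁻³
  candidate V: M = 2.23×10⁻³
  candidate X: M = 2.13×10⁻³
Candidate F has the largest M.

candidate F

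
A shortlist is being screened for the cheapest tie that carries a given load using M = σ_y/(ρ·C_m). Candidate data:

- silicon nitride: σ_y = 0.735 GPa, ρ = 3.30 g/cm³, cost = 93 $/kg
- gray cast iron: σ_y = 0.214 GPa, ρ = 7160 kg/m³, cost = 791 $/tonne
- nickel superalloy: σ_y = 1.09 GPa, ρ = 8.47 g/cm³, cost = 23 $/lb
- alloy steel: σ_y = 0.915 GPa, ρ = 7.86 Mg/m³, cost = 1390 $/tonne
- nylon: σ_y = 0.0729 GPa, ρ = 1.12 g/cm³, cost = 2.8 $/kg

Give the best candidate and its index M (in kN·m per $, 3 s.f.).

Convert each candidate to consistent units, then evaluate M:
  silicon nitride: σ_y = 735.0 MPa, ρ = 3300 kg/m³, cost = 93.00 $/kg
  gray cast iron: σ_y = 214.0 MPa, ρ = 7160 kg/m³, cost = 0.7910 $/kg
  nickel superalloy: σ_y = 1090 MPa, ρ = 8470 kg/m³, cost = 50.71 $/kg
  alloy steel: σ_y = 915.0 MPa, ρ = 7860 kg/m³, cost = 1.390 $/kg
  nylon: σ_y = 72.90 MPa, ρ = 1120 kg/m³, cost = 2.800 $/kg
  alloy steel: M = 83.7 kN·m per $
  gray cast iron: M = 37.8 kN·m per $
  nylon: M = 23.2 kN·m per $
  nickel superalloy: M = 2.54 kN·m per $
  silicon nitride: M = 2.39 kN·m per $
Highest index: alloy steel.

alloy steel, M = 83.7 kN·m per $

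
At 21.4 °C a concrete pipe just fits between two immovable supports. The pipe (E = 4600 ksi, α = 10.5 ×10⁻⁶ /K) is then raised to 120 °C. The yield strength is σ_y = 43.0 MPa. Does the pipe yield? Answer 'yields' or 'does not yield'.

E = 4600 ksi = 31.72 GPa.
ΔT = 98.60 K. Constrained thermal stress σ = E·α·ΔT = 31.72×10³ MPa × 10.5×10⁻⁶ × 98.60 = 32.8 MPa (compressive).
Compare to σ_y = 43.0 MPa: σ < σ_y, so it does not yield.

does not yield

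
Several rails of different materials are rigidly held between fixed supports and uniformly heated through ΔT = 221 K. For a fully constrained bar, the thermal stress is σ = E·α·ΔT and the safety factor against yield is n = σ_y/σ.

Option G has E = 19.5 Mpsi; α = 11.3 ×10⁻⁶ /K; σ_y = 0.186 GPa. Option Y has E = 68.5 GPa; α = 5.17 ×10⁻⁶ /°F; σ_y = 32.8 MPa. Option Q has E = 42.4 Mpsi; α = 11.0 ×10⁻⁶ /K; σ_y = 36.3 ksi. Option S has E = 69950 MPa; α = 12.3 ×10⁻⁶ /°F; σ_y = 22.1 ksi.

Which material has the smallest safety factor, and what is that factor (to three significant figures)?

In consistent units (E in GPa, α in ×10⁻⁶/K, σ_y in MPa):
  option G: E = 134.4, α = 11.3, σ_y = 186.0 → σ = 336 MPa, n = 0.554
  option Y: E = 68.50, α = 9.31, σ_y = 32.80 → σ = 141 MPa, n = 0.233
  option Q: E = 292.3, α = 11.0, σ_y = 250.3 → σ = 711 MPa, n = 0.352
  option S: E = 69.95, α = 22.1, σ_y = 152.4 → σ = 342 MPa, n = 0.445
Smallest n: option Y with n = 0.233.

option Y, n = 0.233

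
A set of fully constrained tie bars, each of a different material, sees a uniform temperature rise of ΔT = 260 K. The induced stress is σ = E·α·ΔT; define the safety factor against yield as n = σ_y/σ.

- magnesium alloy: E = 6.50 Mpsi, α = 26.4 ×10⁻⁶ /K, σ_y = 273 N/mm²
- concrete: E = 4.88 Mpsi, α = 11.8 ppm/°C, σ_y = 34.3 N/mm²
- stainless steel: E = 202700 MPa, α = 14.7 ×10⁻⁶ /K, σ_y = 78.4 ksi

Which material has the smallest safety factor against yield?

Converting E to GPa, α to ×10⁻⁶/K, σ_y to MPa, then σ and n for each:
  magnesium alloy: E = 44.82, α = 26.4, σ_y = 273.0 → σ = 308 MPa, n = 0.887
  concrete: E = 33.65, α = 11.8, σ_y = 34.30 → σ = 103 MPa, n = 0.332
  stainless steel: E = 202.7, α = 14.7, σ_y = 540.5 → σ = 775 MPa, n = 0.698
The minimum is concrete at n = 0.332.

concrete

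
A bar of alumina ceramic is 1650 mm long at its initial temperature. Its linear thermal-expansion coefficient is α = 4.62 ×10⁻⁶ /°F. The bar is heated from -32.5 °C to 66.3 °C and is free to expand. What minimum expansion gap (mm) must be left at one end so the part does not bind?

Convert α: 4.62×10⁻⁶/°F × (9/5) = 8.32×10⁻⁶/K.
ΔT = 66.3 − (-32.5) = 98.80 K.
ΔL = α·L₀·ΔT = 8.32×10⁻⁶ × 1650 mm × 98.80 K = 1.36 mm.

1.36 mm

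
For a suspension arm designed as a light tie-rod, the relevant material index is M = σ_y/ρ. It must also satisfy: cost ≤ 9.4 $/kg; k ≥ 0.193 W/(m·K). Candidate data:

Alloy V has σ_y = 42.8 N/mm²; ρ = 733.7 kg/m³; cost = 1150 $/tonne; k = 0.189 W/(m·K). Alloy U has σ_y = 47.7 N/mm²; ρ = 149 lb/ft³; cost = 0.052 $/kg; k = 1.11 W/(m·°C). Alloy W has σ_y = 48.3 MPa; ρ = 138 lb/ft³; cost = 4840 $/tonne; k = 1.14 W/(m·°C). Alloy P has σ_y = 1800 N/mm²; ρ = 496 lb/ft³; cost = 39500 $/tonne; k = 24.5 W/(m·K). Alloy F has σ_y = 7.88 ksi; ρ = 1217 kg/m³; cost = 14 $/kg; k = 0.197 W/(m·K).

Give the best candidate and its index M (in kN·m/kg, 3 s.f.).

alloy W, M = 21.8 kN·m/kg

Screen on constraints: cost ≤ 9.4 $/kg; k ≥ 0.193 W/(m·K). Survivors: alloy U, alloy W.
Putting every candidate on a common basis:
  alloy U: σ_y = 47.70 MPa, ρ = 2387 kg/m³
  alloy W: σ_y = 48.30 MPa, ρ = 2211 kg/m³
  alloy W: M = 21.8 kN·m/kg
  alloy U: M = 20.0 kN·m/kg
Alloy W has the largest M.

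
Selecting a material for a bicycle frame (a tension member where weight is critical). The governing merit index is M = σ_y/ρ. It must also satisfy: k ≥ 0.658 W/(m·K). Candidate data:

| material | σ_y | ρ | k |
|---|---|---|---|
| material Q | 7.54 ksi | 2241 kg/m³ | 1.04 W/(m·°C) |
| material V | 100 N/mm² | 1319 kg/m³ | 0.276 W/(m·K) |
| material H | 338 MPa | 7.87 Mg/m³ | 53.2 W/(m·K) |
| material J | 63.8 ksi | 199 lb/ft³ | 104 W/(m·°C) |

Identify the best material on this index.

Screen on constraints: k ≥ 0.658 W/(m·K). Survivors: material Q, material H, material J.
Normalizing units and computing the index:
  material Q: σ_y = 51.99 MPa, ρ = 2241 kg/m³
  material H: σ_y = 338.0 MPa, ρ = 7870 kg/m³
  material J: σ_y = 439.9 MPa, ρ = 3188 kg/m³
  material J: M = 138 kN·m/kg
  material H: M = 42.9 kN·m/kg
  material Q: M = 23.2 kN·m/kg
Material J has the largest M.

material J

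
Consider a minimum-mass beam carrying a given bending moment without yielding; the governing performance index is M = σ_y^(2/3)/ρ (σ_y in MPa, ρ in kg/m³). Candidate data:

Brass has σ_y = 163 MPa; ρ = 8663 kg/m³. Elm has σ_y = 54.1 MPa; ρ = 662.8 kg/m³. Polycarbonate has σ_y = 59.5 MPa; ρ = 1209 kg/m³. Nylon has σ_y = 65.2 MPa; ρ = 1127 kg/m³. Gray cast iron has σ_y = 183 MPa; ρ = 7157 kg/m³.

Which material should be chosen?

Evaluate M for each candidate:
  elm: M = 21.6×10⁻³
  nylon: M = 14.4×10⁻³
  polycarbonate: M = 12.6×10⁻³
  gray cast iron: M = 4.50×10⁻³
  brass: M = 3.44×10⁻³
Elm has the largest M.

elm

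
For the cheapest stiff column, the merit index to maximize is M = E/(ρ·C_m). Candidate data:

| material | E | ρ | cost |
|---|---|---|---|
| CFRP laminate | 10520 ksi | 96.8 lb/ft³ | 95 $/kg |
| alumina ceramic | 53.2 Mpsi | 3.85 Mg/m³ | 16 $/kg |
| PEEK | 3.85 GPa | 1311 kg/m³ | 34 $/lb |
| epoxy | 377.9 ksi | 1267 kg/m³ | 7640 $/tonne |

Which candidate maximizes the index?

alumina ceramic

Normalizing units and computing the index:
  CFRP laminate: E = 72.53 GPa, ρ = 1551 kg/m³, cost = 95.00 $/kg
  alumina ceramic: E = 366.8 GPa, ρ = 3850 kg/m³, cost = 16.00 $/kg
  PEEK: E = 3.850 GPa, ρ = 1311 kg/m³, cost = 74.96 $/kg
  epoxy: E = 2.606 GPa, ρ = 1267 kg/m³, cost = 7.640 $/kg
  alumina ceramic: M = 5.95 MN·m per $
  CFRP laminate: M = 0.492 MN·m per $
  epoxy: M = 0.269 MN·m per $
  PEEK: M = 0.0392 MN·m per $
Alumina ceramic has the largest M.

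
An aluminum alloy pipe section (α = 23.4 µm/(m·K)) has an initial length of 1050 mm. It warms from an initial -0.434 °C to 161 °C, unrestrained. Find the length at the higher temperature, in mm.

1054.0 mm

ΔT = 161 − (-0.434) = 161.4 K.
ΔL = α·L₀·ΔT = 23.4×10⁻⁶ × 1050 mm × 161.4 K = 3.97 mm.
L = L₀ + ΔL = 1050 + 3.97 = 1054.0 mm.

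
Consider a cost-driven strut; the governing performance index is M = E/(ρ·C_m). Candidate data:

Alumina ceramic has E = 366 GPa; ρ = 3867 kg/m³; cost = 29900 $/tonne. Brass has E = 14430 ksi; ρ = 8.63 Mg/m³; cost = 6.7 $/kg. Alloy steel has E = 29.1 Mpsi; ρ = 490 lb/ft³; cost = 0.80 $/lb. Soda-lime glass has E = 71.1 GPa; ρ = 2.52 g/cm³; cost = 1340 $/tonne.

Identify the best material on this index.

After converting to SI:
  alumina ceramic: E = 366.0 GPa, ρ = 3867 kg/m³, cost = 29.90 $/kg
  brass: E = 99.49 GPa, ρ = 8630 kg/m³, cost = 6.700 $/kg
  alloy steel: E = 200.6 GPa, ρ = 7849 kg/m³, cost = 1.764 $/kg
  soda-lime glass: E = 71.10 GPa, ρ = 2520 kg/m³, cost = 1.340 $/kg
  soda-lime glass: M = 21.1 MN·m per $
  alloy steel: M = 14.5 MN·m per $
  alumina ceramic: M = 3.17 MN·m per $
  brass: M = 1.72 MN·m per $
Soda-lime glass ranks first.

soda-lime glass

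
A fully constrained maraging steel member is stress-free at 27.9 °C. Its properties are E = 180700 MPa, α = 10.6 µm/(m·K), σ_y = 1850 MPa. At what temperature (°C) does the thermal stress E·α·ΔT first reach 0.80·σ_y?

E = 180700 MPa = 180.7 GPa.
E·α·ΔT = 1480 MPa ⇒ ΔT = 1480 / (180.7×10³ × 10.6×10⁻⁶) = 772.7 K.
T = 27.9 + 772.7 = 800.6 °C.

801 °C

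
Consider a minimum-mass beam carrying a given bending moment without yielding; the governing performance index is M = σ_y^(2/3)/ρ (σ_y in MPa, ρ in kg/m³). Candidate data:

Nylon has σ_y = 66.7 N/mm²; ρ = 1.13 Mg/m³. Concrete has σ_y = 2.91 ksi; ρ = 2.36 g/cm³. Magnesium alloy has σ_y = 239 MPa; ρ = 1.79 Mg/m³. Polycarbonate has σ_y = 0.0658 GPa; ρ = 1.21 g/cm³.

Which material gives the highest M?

Putting every candidate on a common basis:
  nylon: σ_y = 66.70 MPa, ρ = 1130 kg/m³
  concrete: σ_y = 20.06 MPa, ρ = 2360 kg/m³
  magnesium alloy: σ_y = 239.0 MPa, ρ = 1790 kg/m³
  polycarbonate: σ_y = 65.80 MPa, ρ = 1210 kg/m³
  magnesium alloy: M = 21.5×10⁻³
  nylon: M = 14.6×10⁻³
  polycarbonate: M = 13.5×10⁻³
  concrete: M = 3.13×10⁻³
The maximum is for magnesium alloy.

magnesium alloy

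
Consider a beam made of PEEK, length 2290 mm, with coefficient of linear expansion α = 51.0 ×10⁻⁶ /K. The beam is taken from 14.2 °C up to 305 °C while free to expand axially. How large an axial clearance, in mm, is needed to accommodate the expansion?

ΔT = 305 − 14.2 = 290.8 K.
ΔL = α·L₀·ΔT = 51.0×10⁻⁶ × 2290 mm × 290.8 K = 34.0 mm.

34.0 mm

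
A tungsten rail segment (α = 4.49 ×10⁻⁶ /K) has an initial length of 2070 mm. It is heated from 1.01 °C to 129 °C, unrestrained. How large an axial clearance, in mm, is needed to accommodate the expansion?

1.19 mm

ΔT = 129 − 1.01 = 128.0 K.
ΔL = α·L₀·ΔT = 4.49×10⁻⁶ × 2070 mm × 128.0 K = 1.19 mm.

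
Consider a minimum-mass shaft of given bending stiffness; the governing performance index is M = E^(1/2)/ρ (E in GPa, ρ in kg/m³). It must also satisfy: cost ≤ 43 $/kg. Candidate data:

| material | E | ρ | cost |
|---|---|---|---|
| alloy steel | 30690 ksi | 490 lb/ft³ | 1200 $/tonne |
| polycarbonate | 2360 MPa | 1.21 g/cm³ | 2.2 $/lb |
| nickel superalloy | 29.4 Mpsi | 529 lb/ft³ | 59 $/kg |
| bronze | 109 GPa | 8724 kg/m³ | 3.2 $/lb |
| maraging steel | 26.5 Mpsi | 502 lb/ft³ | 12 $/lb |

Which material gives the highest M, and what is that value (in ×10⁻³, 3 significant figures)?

Screen on constraints: cost ≤ 43 $/kg. Survivors: alloy steel, polycarbonate, bronze, maraging steel.
After converting to SI:
  alloy steel: E = 211.6 GPa, ρ = 7849 kg/m³
  polycarbonate: E = 2.360 GPa, ρ = 1210 kg/m³
  bronze: E = 109.0 GPa, ρ = 8724 kg/m³
  maraging steel: E = 182.7 GPa, ρ = 8041 kg/m³
  alloy steel: M = 1.85×10⁻³
  maraging steel: M = 1.68×10⁻³
  polycarbonate: M = 1.27×10⁻³
  bronze: M = 1.20×10⁻³
Alloy steel has the largest M.

alloy steel, M = 1.85×10⁻³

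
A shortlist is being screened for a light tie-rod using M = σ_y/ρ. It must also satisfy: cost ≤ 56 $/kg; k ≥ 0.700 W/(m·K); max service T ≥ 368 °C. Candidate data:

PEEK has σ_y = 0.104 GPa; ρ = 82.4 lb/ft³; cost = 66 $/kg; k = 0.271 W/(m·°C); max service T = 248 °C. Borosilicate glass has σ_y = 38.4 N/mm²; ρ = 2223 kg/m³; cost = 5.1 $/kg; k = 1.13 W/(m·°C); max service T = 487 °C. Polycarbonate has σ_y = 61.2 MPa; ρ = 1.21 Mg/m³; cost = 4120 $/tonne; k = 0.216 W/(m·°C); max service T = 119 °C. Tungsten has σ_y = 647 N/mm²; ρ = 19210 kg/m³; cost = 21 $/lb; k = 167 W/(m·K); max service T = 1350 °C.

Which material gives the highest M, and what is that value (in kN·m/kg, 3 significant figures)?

Screen on constraints: cost ≤ 56 $/kg; k ≥ 0.700 W/(m·K); max service T ≥ 368 °C. Survivors: borosilicate glass, tungsten.
Putting every candidate on a common basis:
  borosilicate glass: σ_y = 38.40 MPa, ρ = 2223 kg/m³
  tungsten: σ_y = 647.0 MPa, ρ = 19210 kg/m³
  tungsten: M = 33.7 kN·m/kg
  borosilicate glass: M = 17.3 kN·m/kg
Tungsten has the largest M.

tungsten, M = 33.7 kN·m/kg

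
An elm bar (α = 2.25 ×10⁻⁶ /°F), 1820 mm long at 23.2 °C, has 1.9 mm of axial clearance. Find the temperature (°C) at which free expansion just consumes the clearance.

α = 2.25×10⁻⁶/°F × 9/5 = 4.05×10⁻⁶/K.
α·L₀·ΔT = 1.9 mm ⇒ ΔT = 1.9 / (4.05×10⁻⁶ × 1820.0) = 257.8 K.
T = 23.2 + 257.8 = 281.0 °C.

281 °C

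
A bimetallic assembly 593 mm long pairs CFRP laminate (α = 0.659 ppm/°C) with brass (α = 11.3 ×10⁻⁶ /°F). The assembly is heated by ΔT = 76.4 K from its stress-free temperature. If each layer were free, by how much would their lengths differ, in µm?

892 µm

brass: α = 11.3×10⁻⁶/°F × 9/5 = 20.3×10⁻⁶/K.
Δα = |0.659 − 20.3|×10⁻⁶/K = 19.7×10⁻⁶/K.
ΔL_mismatch = Δα·L·ΔT = 19.7×10⁻⁶ × 593.0 mm × 76.4 K = 892 µm.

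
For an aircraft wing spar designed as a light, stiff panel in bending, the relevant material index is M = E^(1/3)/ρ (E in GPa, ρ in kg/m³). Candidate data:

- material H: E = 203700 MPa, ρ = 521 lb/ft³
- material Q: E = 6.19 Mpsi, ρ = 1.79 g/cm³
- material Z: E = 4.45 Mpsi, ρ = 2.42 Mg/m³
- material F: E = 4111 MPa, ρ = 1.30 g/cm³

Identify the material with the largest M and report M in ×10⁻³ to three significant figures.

material Q, M = 1.95×10⁻³

Normalizing units and computing the index:
  material H: E = 203.7 GPa, ρ = 8346 kg/m³
  material Q: E = 42.68 GPa, ρ = 1790 kg/m³
  material Z: E = 30.68 GPa, ρ = 2420 kg/m³
  material F: E = 4.111 GPa, ρ = 1300 kg/m³
  material Q: M = 1.95×10⁻³
  material Z: M = 1.29×10⁻³
  material F: M = 1.23×10⁻³
  material H: M = 0.705×10⁻³
Material Q has the largest M.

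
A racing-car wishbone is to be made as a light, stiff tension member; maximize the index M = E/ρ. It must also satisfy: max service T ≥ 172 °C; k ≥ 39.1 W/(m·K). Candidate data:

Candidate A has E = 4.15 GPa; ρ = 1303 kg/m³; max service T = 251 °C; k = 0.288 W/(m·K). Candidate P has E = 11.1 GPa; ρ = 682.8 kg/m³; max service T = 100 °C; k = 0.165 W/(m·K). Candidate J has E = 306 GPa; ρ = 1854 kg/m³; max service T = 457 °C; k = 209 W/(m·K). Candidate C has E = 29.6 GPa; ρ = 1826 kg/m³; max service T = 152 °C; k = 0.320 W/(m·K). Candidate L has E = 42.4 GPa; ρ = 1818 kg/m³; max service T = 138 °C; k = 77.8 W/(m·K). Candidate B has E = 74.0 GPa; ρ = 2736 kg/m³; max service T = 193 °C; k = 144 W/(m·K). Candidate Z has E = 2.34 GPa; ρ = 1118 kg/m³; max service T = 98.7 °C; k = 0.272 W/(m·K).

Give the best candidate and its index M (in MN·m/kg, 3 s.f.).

Screen on constraints: max service T ≥ 172 °C; k ≥ 39.1 W/(m·K). Survivors: candidate J, candidate B.
Evaluate M for each candidate:
  candidate J: M = 165 MN·m/kg
  candidate B: M = 27.0 MN·m/kg
Highest index: candidate J.

candidate J, M = 165 MN·m/kg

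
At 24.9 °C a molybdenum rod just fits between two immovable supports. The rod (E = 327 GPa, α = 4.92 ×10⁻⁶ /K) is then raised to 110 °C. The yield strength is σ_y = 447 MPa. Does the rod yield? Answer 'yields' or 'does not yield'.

does not yield

ΔT = 85.10 K. Constrained thermal stress σ = E·α·ΔT = 327.0×10³ MPa × 4.92×10⁻⁶ × 85.10 = 137 MPa (compressive).
Compare to σ_y = 447 MPa: σ < σ_y, so it does not yield.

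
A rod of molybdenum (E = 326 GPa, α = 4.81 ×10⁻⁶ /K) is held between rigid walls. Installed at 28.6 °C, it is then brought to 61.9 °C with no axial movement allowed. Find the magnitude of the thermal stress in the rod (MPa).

52.2 MPa

ΔT = 33.30 K. Constrained thermal stress σ = E·α·ΔT = 326.0×10³ MPa × 4.81×10⁻⁶ × 33.30 = 52.2 MPa (compressive).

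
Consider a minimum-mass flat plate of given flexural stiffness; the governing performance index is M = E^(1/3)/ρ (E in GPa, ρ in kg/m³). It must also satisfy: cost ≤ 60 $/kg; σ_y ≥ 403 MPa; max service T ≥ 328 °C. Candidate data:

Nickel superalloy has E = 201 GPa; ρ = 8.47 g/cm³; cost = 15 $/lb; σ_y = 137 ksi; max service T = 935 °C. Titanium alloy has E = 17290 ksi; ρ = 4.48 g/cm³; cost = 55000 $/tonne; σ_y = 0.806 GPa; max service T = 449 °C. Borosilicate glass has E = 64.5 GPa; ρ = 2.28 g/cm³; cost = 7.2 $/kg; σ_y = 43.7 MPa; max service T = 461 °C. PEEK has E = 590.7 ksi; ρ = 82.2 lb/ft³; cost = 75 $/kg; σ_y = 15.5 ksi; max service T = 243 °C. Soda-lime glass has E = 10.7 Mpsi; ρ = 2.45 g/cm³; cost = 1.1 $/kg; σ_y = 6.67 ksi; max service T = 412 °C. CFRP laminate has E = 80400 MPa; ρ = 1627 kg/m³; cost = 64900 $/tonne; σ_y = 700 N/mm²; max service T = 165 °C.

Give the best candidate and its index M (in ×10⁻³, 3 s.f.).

titanium alloy, M = 1.10×10⁻³

Screen on constraints: cost ≤ 60 $/kg; σ_y ≥ 403 MPa; max service T ≥ 328 °C. Survivors: nickel superalloy, titanium alloy.
Putting every candidate on a common basis:
  nickel superalloy: E = 201.0 GPa, ρ = 8470 kg/m³
  titanium alloy: E = 119.2 GPa, ρ = 4480 kg/m³
  titanium alloy: M = 1.10×10⁻³
  nickel superalloy: M = 0.692×10⁻³
Titanium alloy ranks first.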